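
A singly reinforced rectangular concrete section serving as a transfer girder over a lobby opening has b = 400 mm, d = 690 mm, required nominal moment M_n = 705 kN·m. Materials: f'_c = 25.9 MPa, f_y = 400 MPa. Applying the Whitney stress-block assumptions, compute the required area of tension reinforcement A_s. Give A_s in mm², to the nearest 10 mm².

A_s ≈ 2820 mm²

With M_n = 0.85 f'_c a b (d − a/2), solve the quadratic for a:
a = d − √(d² − 2M_n/(0.85 f'_c b)) = 690 − √(690² − 2 × 705×10⁶/(0.85 × 25.9 × 400)) = 127.88 mm.
A_s = 0.85 f'_c a b / f_y = 0.85 × 25.9 × 127.88 × 400 / 400 = 2815.3 mm².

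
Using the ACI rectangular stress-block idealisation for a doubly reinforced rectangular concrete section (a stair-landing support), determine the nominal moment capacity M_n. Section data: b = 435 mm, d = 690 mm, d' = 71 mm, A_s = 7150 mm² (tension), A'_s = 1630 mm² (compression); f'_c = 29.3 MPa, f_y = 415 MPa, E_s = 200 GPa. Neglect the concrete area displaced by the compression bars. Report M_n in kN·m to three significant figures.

Assume both tension and compression steel yield.
Net tension couple steel: A_s − A'_s = 5520 mm².
a = (A_s − A'_s) f_y / (0.85 f'_c b) = 2290800/(0.85 × 29.3 × 435) = 211.45 mm.
c = a/β₁ = 211.45/0.841 = 251.43 mm; ε'_s = 0.003(c − d')/c = 0.0022 ≥ f_y/E_s = 0.0021, so compression steel does yield.
M_n = (A_s − A'_s) f_y (d − a/2) + A'_s f_y (d − d') = [2290800 × (690 − 105.725) + 676450 × (690 − 71)] × 10⁻⁶ = 1338.46 + 418.72 = 1757.18 kN·m.

M_n ≈ 1760 kN·m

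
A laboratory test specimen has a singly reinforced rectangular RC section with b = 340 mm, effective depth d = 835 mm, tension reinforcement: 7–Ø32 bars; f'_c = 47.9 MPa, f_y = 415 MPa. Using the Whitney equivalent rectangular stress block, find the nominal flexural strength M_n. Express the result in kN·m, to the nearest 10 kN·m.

M_n ≈ 1750 kN·m

A_s = 7 × 804 = 5628 mm².
T = A_s f_y = 5628 × 415 = 2335620 N = 2335.62 kN.
From C = T: a = T/(0.85 f'_c b) = 2335620/(0.85 × 47.9 × 340) = 168.72 mm.
M_n = T(d − a/2) = 2335.62 kN × (835 − 84.36) mm = 1753.21 kN·m.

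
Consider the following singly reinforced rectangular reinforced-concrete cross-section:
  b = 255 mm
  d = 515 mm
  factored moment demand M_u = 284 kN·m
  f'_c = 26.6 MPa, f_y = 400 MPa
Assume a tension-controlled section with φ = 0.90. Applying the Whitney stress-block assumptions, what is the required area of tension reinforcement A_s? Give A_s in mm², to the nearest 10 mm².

A_s ≈ 1730 mm²

M_n = M_u/φ = 284/0.90 = 315.556 kN·m.
With M_n = 0.85 f'_c a b (d − a/2), solve the quadratic for a:
a = d − √(d² − 2M_n/(0.85 f'_c b)) = 515 − √(515² − 2 × 315.556×10⁶/(0.85 × 26.6 × 255)) = 120.33 mm.
A_s = 0.85 f'_c a b / f_y = 0.85 × 26.6 × 120.33 × 255 / 400 = 1734.4 mm².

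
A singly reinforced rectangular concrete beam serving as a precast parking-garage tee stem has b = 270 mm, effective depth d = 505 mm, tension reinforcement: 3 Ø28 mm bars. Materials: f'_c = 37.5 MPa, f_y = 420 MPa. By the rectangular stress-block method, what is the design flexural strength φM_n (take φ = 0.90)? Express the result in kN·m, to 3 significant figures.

A_s = 3 × 616 = 1848 mm².
T = A_s f_y = 1848 × 420 = 776160 N = 776.16 kN.
From C = T: a = T/(0.85 f'_c b) = 776160/(0.85 × 37.5 × 270) = 90.19 mm.
M_n = T(d − a/2) = 776.16 kN × (505 − 45.095) mm = 356.96 kN·m.
φM_n = 0.90 × 356.96 = 321.26 kN·m.

φM_n ≈ 321 kN·m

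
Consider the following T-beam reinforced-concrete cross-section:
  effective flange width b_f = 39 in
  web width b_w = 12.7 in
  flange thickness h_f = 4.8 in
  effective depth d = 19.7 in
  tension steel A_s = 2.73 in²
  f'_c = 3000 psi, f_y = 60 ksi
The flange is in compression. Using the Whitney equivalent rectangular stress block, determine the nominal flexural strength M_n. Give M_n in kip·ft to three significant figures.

M_n ≈ 258 kip·ft

Tension: T = A_s f_y = 2.73 × 60 = 163.8 kips.
Try a within the flange: a = T/(0.85 f'_c b_f) = 163.8/(0.85 × 3 × 39) = 1.647 in.
Since a = 1.647 ≤ h_f = 4.8 in, the stress block lies entirely in the flange; analyse as a rectangular beam of width b_f.
M_n = T(d − a/2) = 163.8 × (19.7 − 0.8235) = 3092.0 kip·in.
M_n = 3092.0/12 = 257.67 kip·ft.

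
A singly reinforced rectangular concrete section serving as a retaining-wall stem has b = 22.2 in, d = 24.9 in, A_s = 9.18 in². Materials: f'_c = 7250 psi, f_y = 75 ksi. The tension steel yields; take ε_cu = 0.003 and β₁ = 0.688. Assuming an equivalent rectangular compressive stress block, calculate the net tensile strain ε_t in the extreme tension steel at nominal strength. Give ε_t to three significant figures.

ε_t ≈ 0.00721

a = A_s f_y/(0.85 f'_c b) = 5.033 in.
β₁ = 0.688, so c = a/β₁ = 5.033/0.688 = 7.315 in.
From the linear strain diagram with ε_cu = 0.003: ε_t = 0.003 (d − c)/c = 0.003 × (24.9 − 7.315)/7.315 = 0.00721.
Since ε_t ≥ 0.005, the section is tension-controlled.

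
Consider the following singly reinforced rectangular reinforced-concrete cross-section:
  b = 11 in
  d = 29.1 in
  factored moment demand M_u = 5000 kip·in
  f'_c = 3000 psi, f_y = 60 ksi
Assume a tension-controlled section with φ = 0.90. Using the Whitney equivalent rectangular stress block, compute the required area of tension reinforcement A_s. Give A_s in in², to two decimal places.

A_s ≈ 3.68 in²

M_n = M_u/φ = 5000/0.90 = 5555.56 kip·in.
From M_n = 0.85 f'_c a b (d − a/2):
a = d − √(d² − 2M_n/(0.85 f'_c b)) = 29.1 − √(29.1² − 2 × 5555.56/(0.85 × 3 × 11)) = 7.871 in.
A_s = 0.85 f'_c a b / f_y = 0.85 × 3 × 7.871 × 11 / 60 = 3.680 in².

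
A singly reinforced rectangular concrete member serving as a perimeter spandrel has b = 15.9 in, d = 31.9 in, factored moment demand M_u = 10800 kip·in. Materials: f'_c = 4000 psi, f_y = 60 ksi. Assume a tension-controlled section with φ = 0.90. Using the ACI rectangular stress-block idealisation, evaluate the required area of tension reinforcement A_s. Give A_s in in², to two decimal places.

M_n = M_u/φ = 10800/0.90 = 12000 kip·in.
From M_n = 0.85 f'_c a b (d − a/2):
a = d − √(d² − 2M_n/(0.85 f'_c b)) = 31.9 − √(31.9² − 2 × 12000/(0.85 × 4 × 15.9)) = 7.949 in.
A_s = 0.85 f'_c a b / f_y = 0.85 × 4 × 7.949 × 15.9 / 60 = 7.162 in².

A_s ≈ 7.16 in²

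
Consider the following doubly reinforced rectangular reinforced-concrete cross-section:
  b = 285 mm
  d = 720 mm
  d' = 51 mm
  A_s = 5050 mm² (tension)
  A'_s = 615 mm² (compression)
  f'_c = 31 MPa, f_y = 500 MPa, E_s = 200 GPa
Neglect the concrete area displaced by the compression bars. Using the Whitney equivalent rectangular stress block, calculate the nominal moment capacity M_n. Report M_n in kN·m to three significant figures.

Assume both tension and compression steel yield.
Net tension couple steel: A_s − A'_s = 4435 mm².
a = (A_s − A'_s) f_y / (0.85 f'_c b) = 2217500/(0.85 × 31 × 285) = 295.28 mm.
c = a/β₁ = 295.28/0.829 = 356.19 mm; ε'_s = 0.003(c − d')/c = 0.0026 ≥ f_y/E_s = 0.0025, so compression steel does yield.
M_n = (A_s − A'_s) f_y (d − a/2) + A'_s f_y (d − d') = [2217500 × (720 − 147.64) + 307500 × (720 − 51)] × 10⁻⁶ = 1269.21 + 205.72 = 1474.93 kN·m.

M_n ≈ 1470 kN·m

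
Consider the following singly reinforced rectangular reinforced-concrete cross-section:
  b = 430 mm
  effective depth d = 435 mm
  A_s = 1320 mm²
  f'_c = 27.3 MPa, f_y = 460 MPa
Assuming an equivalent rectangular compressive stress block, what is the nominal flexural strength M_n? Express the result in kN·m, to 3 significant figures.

M_n ≈ 246 kN·m

T = A_s f_y = 1320 × 460 = 607200 N = 607.2 kN.
From C = T: a = T/(0.85 f'_c b) = 607200/(0.85 × 27.3 × 430) = 60.85 mm.
M_n = T(d − a/2) = 607.2 kN × (435 − 30.425) mm = 245.66 kN·m.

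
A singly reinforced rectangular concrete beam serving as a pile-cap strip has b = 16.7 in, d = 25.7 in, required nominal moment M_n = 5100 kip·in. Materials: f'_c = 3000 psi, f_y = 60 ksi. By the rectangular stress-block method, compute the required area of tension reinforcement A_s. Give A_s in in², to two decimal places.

A_s ≈ 3.68 in²

From M_n = 0.85 f'_c a b (d − a/2):
a = d − √(d² − 2M_n/(0.85 f'_c b)) = 25.7 − √(25.7² − 2 × 5100/(0.85 × 3 × 16.7)) = 5.182 in.
A_s = 0.85 f'_c a b / f_y = 0.85 × 3 × 5.182 × 16.7 / 60 = 3.678 in².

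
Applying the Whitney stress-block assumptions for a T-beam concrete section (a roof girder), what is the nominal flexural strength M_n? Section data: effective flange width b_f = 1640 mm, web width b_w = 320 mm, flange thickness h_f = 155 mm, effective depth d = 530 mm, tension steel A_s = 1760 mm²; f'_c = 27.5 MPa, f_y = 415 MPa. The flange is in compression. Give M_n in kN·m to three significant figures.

M_n ≈ 380 kN·m

Tension: T = A_s f_y = 1760 × 415 = 730400 N.
Try a within the flange: a = T/(0.85 f'_c b_f) = 730400/(0.85 × 27.5 × 1640) = 19.05 mm.
Since a = 19.05 ≤ h_f = 155 mm, the stress block lies entirely in the flange; analyse as a rectangular beam of width b_f.
M_n = T(d − a/2) = 730400 × (530 − 9.525) = 380.15 × 10⁶ N·mm.
M_n = 380.15 kN·m.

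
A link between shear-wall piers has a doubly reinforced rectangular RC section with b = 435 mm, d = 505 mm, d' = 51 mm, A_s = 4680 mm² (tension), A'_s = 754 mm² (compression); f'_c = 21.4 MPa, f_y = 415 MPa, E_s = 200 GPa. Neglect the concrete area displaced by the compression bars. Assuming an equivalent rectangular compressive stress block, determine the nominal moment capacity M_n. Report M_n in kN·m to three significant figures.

Assume both tension and compression steel yield.
Net tension couple steel: A_s − A'_s = 3926 mm².
a = (A_s − A'_s) f_y / (0.85 f'_c b) = 1629290/(0.85 × 21.4 × 435) = 205.91 mm.
c = a/β₁ = 205.91/0.85 = 242.25 mm; ε'_s = 0.003(c − d')/c = 0.0024 ≥ f_y/E_s = 0.0021, so compression steel does yield.
M_n = (A_s − A'_s) f_y (d − a/2) + A'_s f_y (d − d') = [1629290 × (505 − 102.955) + 312910 × (505 − 51)] × 10⁻⁶ = 655.05 + 142.06 = 797.11 kN·m.

M_n ≈ 797 kN·m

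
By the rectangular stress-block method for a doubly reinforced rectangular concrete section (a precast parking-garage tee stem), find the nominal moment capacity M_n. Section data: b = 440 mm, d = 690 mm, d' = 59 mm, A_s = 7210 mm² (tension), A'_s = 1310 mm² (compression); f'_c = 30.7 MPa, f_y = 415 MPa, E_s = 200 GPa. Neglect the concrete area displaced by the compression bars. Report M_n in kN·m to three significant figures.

M_n ≈ 1770 kN·m

Assume both tension and compression steel yield.
Net tension couple steel: A_s − A'_s = 5900 mm².
a = (A_s − A'_s) f_y / (0.85 f'_c b) = 2448500/(0.85 × 30.7 × 440) = 213.25 mm.
c = a/β₁ = 213.25/0.831 = 256.62 mm; ε'_s = 0.003(c − d')/c = 0.0023 ≥ f_y/E_s = 0.0021, so compression steel does yield.
M_n = (A_s − A'_s) f_y (d − a/2) + A'_s f_y (d − d') = [2448500 × (690 − 106.625) + 543650 × (690 − 59)] × 10⁻⁶ = 1428.39 + 343.04 = 1771.43 kN·m.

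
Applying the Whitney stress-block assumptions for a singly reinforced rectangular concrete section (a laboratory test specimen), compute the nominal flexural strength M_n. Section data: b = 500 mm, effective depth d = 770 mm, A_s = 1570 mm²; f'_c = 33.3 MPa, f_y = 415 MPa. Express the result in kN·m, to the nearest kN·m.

T = A_s f_y = 1570 × 415 = 651550 N = 651.55 kN.
From C = T: a = T/(0.85 f'_c b) = 651550/(0.85 × 33.3 × 500) = 46.04 mm.
M_n = T(d − a/2) = 651.55 kN × (770 − 23.02) mm = 486.69 kN·m.

M_n ≈ 487 kN·m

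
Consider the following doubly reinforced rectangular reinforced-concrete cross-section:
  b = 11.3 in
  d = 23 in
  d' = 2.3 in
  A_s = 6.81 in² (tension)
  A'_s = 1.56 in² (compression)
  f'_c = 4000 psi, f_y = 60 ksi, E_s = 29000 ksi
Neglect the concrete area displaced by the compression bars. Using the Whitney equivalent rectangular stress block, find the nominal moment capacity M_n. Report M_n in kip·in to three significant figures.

Assume both steels yield.
a = (A_s − A'_s) f_y/(0.85 f'_c b) = (6.81 − 1.56) × 60/(0.85 × 4 × 11.3) = 8.199 in.
c = a/β₁ = 8.199/0.85 = 9.646 in; ε'_s = 0.003(c − d')/c = 0.0023 ≥ ε_y = 0.0021, so the compression steel yields.
M_n = (A_s − A'_s) f_y (d − a/2) + A'_s f_y (d − d') = 315 × (23 − 4.0995) + 93.6 × (23 − 2.3) = 5953.7 + 1937.5 = 7891.2 kip·in.

M_n ≈ 7890 kip·in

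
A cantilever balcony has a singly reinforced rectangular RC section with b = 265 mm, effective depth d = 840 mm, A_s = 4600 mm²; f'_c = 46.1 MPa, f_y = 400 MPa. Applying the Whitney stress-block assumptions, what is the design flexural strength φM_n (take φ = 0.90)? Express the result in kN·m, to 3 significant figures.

φM_n ≈ 1240 kN·m

T = A_s f_y = 4600 × 400 = 1840000 N = 1840 kN.
From C = T: a = T/(0.85 f'_c b) = 1840000/(0.85 × 46.1 × 265) = 177.20 mm.
M_n = T(d − a/2) = 1840 kN × (840 − 88.6) mm = 1382.58 kN·m.
φM_n = 0.90 × 1382.58 = 1244.32 kN·m.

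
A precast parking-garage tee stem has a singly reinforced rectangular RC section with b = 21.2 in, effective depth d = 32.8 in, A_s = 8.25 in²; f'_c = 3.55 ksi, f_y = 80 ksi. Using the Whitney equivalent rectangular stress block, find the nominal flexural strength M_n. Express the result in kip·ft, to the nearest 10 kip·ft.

T = A_s f_y = 8.25 × 80 = 660 kips.
a = T/(0.85 f'_c b) = 660/(0.85 × 3.55 × 21.2) = 10.317 in.
M_n = T(d − a/2) = 660 × (32.8 − 5.1585) = 18243.4 kip·in = 18243.4/12 = 1520.28 kip·ft.

M_n ≈ 1520 kip·ft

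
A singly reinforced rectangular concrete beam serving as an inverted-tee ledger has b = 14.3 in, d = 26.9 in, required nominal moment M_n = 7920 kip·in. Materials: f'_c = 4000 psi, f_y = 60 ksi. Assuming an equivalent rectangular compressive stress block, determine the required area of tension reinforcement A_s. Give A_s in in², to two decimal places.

A_s ≈ 5.64 in²

From M_n = 0.85 f'_c a b (d − a/2):
a = d − √(d² − 2M_n/(0.85 f'_c b)) = 26.9 − √(26.9² − 2 × 7920/(0.85 × 4 × 14.3)) = 6.955 in.
A_s = 0.85 f'_c a b / f_y = 0.85 × 4 × 6.955 × 14.3 / 60 = 5.636 in².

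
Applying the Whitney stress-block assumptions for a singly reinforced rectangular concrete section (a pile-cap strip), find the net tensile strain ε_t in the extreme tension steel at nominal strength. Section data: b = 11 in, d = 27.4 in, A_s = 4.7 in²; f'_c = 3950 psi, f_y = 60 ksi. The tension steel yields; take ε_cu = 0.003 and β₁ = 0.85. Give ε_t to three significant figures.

a = A_s f_y/(0.85 f'_c b) = 7.636 in.
β₁ = 0.85, so c = a/β₁ = 7.636/0.85 = 8.984 in.
From the linear strain diagram with ε_cu = 0.003: ε_t = 0.003 (d − c)/c = 0.003 × (27.4 − 8.984)/8.984 = 0.00615.
Since ε_t ≥ 0.005, the section is tension-controlled.

ε_t ≈ 0.00615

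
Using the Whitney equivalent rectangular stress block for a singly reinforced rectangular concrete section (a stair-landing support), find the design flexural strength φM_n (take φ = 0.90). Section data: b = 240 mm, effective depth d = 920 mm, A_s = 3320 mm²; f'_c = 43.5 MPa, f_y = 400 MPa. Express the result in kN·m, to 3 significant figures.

T = A_s f_y = 3320 × 400 = 1328000 N = 1328 kN.
From C = T: a = T/(0.85 f'_c b) = 1328000/(0.85 × 43.5 × 240) = 149.65 mm.
M_n = T(d − a/2) = 1328 kN × (920 − 74.825) mm = 1122.39 kN·m.
φM_n = 0.90 × 1122.39 = 1010.15 kN·m.

φM_n ≈ 1010 kN·m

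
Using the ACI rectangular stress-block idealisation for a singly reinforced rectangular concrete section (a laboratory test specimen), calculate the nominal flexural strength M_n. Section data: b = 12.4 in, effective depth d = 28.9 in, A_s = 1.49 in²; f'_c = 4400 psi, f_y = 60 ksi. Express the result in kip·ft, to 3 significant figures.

M_n ≈ 208 kip·ft

T = A_s f_y = 1.49 × 60 = 89.4 kips.
a = T/(0.85 f'_c b) = 89.4/(0.85 × 4.4 × 12.4) = 1.928 in.
M_n = T(d − a/2) = 89.4 × (28.9 − 0.964) = 2497.5 kip·in = 2497.5/12 = 208.13 kip·ft.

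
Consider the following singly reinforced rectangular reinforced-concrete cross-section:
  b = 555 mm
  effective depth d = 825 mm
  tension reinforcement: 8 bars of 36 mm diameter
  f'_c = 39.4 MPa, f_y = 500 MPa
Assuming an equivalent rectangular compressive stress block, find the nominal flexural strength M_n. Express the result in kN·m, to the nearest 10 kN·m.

A_s = 8 × 1018 = 8144 mm².
T = A_s f_y = 8144 × 500 = 4072000 N = 4072 kN.
From C = T: a = T/(0.85 f'_c b) = 4072000/(0.85 × 39.4 × 555) = 219.08 mm.
M_n = T(d − a/2) = 4072 kN × (825 − 109.54) mm = 2913.35 kN·m.

M_n ≈ 2910 kN·m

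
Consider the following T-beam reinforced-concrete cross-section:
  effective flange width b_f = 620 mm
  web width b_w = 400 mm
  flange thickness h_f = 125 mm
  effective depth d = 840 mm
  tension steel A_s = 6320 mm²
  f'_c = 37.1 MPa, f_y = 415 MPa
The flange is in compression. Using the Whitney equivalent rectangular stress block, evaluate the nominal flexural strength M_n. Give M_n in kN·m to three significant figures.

Tension: T = A_s f_y = 6320 × 415 = 2622800 N.
Try a within the flange: a = T/(0.85 f'_c b_f) = 2622800/(0.85 × 37.1 × 620) = 134.15 mm.
a = 134.15 > h_f = 125 mm: the block extends into the web. Split into flange-overhang and web parts.
C_f = 0.85 f'_c (b_f − b_w) h_f = 0.85 × 37.1 × (620 − 400) × 125 = 867213 N.
Remaining web compression depth: a_w = (T − C_f)/(0.85 f'_c b_w) = (2622800 − 867213)/(0.85 × 37.1 × 400) = 139.18 mm.
M_n = C_f(d − h_f/2) + (T − C_f)(d − a_w/2) = 867213 × (840 − 62.5) + 1755587 × (840 − 69.59) = 674.26 + 1352.52 = 2026.78 × 10⁶ N·mm.
M_n = 2026.78 kN·m.

M_n ≈ 2030 kN·m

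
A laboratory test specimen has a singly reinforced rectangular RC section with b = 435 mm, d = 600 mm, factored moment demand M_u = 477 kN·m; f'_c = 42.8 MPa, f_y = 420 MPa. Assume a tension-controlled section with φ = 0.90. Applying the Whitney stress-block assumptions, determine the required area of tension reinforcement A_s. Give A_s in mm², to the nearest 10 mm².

M_n = M_u/φ = 477/0.90 = 530 kN·m.
With M_n = 0.85 f'_c a b (d − a/2), solve the quadratic for a:
a = d − √(d² − 2M_n/(0.85 f'_c b)) = 600 − √(600² − 2 × 530×10⁶/(0.85 × 42.8 × 435)) = 58.69 mm.
A_s = 0.85 f'_c a b / f_y = 0.85 × 42.8 × 58.69 × 435 / 420 = 2211.4 mm².

A_s ≈ 2210 mm²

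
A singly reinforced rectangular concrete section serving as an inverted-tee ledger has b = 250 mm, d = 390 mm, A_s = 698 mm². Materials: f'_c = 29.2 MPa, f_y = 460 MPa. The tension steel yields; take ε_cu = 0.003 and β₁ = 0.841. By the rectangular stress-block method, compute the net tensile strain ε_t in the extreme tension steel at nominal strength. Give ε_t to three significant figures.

ε_t ≈ 0.0160

a = A_s f_y/(0.85 f'_c b) = 51.75 mm.
β₁ = 0.841, so c = a/β₁ = 51.75/0.841 = 61.53 mm.
From the linear strain diagram with ε_cu = 0.003: ε_t = 0.003 (d − c)/c = 0.003 × (390 − 61.53)/61.53 = 0.0160.
Since ε_t ≥ 0.005, the section is tension-controlled.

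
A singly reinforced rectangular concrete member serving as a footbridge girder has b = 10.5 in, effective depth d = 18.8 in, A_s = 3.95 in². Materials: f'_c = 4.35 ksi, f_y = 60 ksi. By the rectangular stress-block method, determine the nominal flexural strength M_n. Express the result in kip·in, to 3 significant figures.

M_n ≈ 3730 kip·in

T = A_s f_y = 3.95 × 60 = 237 kips.
a = T/(0.85 f'_c b) = 237/(0.85 × 4.35 × 10.5) = 6.105 in.
M_n = T(d − a/2) = 237 × (18.8 − 3.0525) = 3732.2 kip·in.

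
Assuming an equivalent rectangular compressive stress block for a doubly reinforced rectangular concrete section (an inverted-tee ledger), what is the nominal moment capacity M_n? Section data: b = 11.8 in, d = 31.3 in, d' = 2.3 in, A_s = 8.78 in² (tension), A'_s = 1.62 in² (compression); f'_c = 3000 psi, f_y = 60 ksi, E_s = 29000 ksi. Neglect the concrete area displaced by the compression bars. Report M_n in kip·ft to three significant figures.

M_n ≈ 1100 kip·ft

Assume both steels yield.
a = (A_s − A'_s) f_y/(0.85 f'_c b) = (8.78 − 1.62) × 60/(0.85 × 3 × 11.8) = 14.277 in.
c = a/β₁ = 14.277/0.85 = 16.796 in; ε'_s = 0.003(c − d')/c = 0.0026 ≥ ε_y = 0.0021, so the compression steel yields.
M_n = (A_s − A'_s) f_y (d − a/2) + A'_s f_y (d − d') = 429.6 × (31.3 − 7.1385) + 97.2 × (31.3 − 2.3) = 10379.8 + 2818.8 = 13198.6 kip·in = 13198.6/12 = 1099.88 kip·ft.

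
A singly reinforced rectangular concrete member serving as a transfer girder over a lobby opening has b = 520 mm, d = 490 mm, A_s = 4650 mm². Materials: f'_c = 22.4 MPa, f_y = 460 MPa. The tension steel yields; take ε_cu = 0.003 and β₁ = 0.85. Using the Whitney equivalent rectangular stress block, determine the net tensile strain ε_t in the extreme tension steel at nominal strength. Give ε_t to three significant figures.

ε_t ≈ 0.00278

a = A_s f_y/(0.85 f'_c b) = 216.04 mm.
β₁ = 0.85, so c = a/β₁ = 216.04/0.85 = 254.16 mm.
From the linear strain diagram with ε_cu = 0.003: ε_t = 0.003 (d − c)/c = 0.003 × (490 − 254.16)/254.16 = 0.00278.
ε_t < 0.004 — the section is over-reinforced for flexure under ACI limits.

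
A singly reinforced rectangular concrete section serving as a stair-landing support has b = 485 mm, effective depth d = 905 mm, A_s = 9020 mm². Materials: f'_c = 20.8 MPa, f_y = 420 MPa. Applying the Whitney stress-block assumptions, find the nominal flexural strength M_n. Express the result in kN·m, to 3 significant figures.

T = A_s f_y = 9020 × 420 = 3788400 N = 3788.4 kN.
From C = T: a = T/(0.85 f'_c b) = 3788400/(0.85 × 20.8 × 485) = 441.81 mm.
M_n = T(d − a/2) = 3788.4 kN × (905 − 220.905) mm = 2591.63 kN·m.

M_n ≈ 2590 kN·m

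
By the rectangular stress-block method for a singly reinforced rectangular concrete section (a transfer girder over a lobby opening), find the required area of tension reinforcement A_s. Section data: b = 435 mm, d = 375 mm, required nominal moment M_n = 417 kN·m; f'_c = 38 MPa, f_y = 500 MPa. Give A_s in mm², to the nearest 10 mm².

A_s ≈ 2530 mm²

With M_n = 0.85 f'_c a b (d − a/2), solve the quadratic for a:
a = d − √(d² − 2M_n/(0.85 f'_c b)) = 375 − √(375² − 2 × 417×10⁶/(0.85 × 38 × 435)) = 89.93 mm.
A_s = 0.85 f'_c a b / f_y = 0.85 × 38 × 89.93 × 435 / 500 = 2527.1 mm².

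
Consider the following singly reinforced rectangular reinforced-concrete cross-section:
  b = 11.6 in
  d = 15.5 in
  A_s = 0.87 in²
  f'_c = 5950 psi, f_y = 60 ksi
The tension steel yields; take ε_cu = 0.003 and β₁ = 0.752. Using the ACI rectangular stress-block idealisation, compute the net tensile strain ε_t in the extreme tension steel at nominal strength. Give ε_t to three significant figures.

a = A_s f_y/(0.85 f'_c b) = 0.890 in.
β₁ = 0.752, so c = a/β₁ = 0.890/0.752 = 1.184 in.
From the linear strain diagram with ε_cu = 0.003: ε_t = 0.003 (d − c)/c = 0.003 × (15.5 − 1.184)/1.184 = 0.0363.
Since ε_t ≥ 0.005, the section is tension-controlled.

ε_t ≈ 0.0363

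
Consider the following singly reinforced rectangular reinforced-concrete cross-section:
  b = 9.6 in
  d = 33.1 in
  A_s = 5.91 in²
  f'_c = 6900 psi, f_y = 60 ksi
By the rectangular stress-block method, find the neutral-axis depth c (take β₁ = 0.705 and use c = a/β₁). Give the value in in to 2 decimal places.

c ≈ 8.93 in

T = A_s f_y = 5.91 × 60 = 354.6 kips.
a = T/(0.85 f'_c b) = 354.6/(0.85 × 6.9 × 9.6) = 6.2980 in.
With β₁ = 0.705, c = a/β₁ = 6.2980/0.705 = 8.93 in.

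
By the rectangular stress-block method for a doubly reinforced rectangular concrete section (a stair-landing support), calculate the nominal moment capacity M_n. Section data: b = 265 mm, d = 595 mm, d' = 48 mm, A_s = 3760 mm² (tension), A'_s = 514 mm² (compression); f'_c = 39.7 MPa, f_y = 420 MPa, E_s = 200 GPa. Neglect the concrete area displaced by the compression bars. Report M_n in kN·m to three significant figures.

M_n ≈ 825 kN·m

Assume both tension and compression steel yield.
Net tension couple steel: A_s − A'_s = 3246 mm².
a = (A_s − A'_s) f_y / (0.85 f'_c b) = 1363320/(0.85 × 39.7 × 265) = 152.46 mm.
c = a/β₁ = 152.46/0.766 = 199.03 mm; ε'_s = 0.003(c − d')/c = 0.0023 ≥ f_y/E_s = 0.0021, so compression steel does yield.
M_n = (A_s − A'_s) f_y (d − a/2) + A'_s f_y (d − d') = [1363320 × (595 − 76.23) + 215880 × (595 − 48)] × 10⁻⁶ = 707.25 + 118.09 = 825.34 kN·m.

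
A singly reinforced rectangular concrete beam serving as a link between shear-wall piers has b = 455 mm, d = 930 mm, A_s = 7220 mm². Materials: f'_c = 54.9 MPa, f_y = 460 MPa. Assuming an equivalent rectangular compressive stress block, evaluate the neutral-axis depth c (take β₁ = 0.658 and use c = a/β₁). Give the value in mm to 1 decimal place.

T = A_s f_y = 7220 × 460 = 3321200 N = 3321.2 kN.
Setting C = 0.85 f'_c a b equal to T: a = 3321200/(0.85 × 54.9 × 455) = 156.420 mm.
With β₁ = 0.658, c = a/β₁ = 156.420/0.658 = 237.7 mm.

c ≈ 237.7 mm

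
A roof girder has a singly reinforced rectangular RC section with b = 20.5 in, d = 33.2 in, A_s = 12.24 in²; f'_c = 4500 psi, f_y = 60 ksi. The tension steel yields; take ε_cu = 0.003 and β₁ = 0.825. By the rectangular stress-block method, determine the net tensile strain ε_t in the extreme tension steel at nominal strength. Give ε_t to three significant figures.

ε_t ≈ 0.00577

a = A_s f_y/(0.85 f'_c b) = 9.366 in.
β₁ = 0.825, so c = a/β₁ = 9.366/0.825 = 11.353 in.
From the linear strain diagram with ε_cu = 0.003: ε_t = 0.003 (d − c)/c = 0.003 × (33.2 − 11.353)/11.353 = 0.00577.
Since ε_t ≥ 0.005, the section is tension-controlled.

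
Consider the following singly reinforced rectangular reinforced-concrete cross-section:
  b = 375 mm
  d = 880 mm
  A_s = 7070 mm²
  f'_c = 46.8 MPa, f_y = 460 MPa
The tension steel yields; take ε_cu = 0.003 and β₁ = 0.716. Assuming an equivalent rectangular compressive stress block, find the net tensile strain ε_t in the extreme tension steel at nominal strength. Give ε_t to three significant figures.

a = A_s f_y/(0.85 f'_c b) = 218.01 mm.
β₁ = 0.716, so c = a/β₁ = 218.01/0.716 = 304.48 mm.
From the linear strain diagram with ε_cu = 0.003: ε_t = 0.003 (d − c)/c = 0.003 × (880 − 304.48)/304.48 = 0.00567.
Since ε_t ≥ 0.005, the section is tension-controlled.

ε_t ≈ 0.00567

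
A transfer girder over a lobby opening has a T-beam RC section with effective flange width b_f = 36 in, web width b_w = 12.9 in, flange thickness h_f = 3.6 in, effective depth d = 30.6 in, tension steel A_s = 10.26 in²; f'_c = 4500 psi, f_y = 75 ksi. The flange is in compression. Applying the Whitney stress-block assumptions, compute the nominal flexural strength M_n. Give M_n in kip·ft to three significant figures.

M_n ≈ 1740 kip·ft

Tension: T = A_s f_y = 10.26 × 75 = 769.5 kips.
Try a within the flange: a = T/(0.85 f'_c b_f) = 769.5/(0.85 × 4.5 × 36) = 5.588 in.
a = 5.588 > h_f = 3.6 in: the block extends into the web. Split into flange-overhang and web parts.
C_f = 0.85 f'_c (b_f − b_w) h_f = 0.85 × 4.5 × (36 − 12.9) × 3.6 = 318.1 kips.
Remaining web compression depth: a_w = (T − C_f)/(0.85 f'_c b_w) = (769.5 − 318.1)/(0.85 × 4.5 × 12.9) = 9.148 in.
M_n = C_f(d − h_f/2) + (T − C_f)(d − a_w/2) = 318.1 × (30.6 − 1.8) + 451.4 × (30.6 − 4.574) = 9161.3 + 11748.1 = 20909.4 kip·in.
M_n = 20909.4/12 = 1742.45 kip·ft.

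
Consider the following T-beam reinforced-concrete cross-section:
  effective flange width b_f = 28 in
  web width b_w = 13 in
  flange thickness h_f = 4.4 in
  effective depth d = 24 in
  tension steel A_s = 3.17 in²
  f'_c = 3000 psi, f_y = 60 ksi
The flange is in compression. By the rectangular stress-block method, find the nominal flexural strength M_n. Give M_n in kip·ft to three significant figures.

M_n ≈ 359 kip·ft

Tension: T = A_s f_y = 3.17 × 60 = 190.2 kips.
Try a within the flange: a = T/(0.85 f'_c b_f) = 190.2/(0.85 × 3 × 28) = 2.664 in.
Since a = 2.664 ≤ h_f = 4.4 in, the stress block lies entirely in the flange; analyse as a rectangular beam of width b_f.
M_n = T(d − a/2) = 190.2 × (24 − 1.332) = 4311.5 kip·in.
M_n = 4311.5/12 = 359.29 kip·ft.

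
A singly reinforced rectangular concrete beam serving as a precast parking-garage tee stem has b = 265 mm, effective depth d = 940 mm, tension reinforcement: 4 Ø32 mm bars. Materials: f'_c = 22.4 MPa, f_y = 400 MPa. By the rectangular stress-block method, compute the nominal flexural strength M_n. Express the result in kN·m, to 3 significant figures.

M_n ≈ 1050 kN·m

A_s = 4 × 804 = 3216 mm².
T = A_s f_y = 3216 × 400 = 1286400 N = 1286.4 kN.
From C = T: a = T/(0.85 f'_c b) = 1286400/(0.85 × 22.4 × 265) = 254.95 mm.
M_n = T(d − a/2) = 1286.4 kN × (940 − 127.475) mm = 1045.23 kN·m.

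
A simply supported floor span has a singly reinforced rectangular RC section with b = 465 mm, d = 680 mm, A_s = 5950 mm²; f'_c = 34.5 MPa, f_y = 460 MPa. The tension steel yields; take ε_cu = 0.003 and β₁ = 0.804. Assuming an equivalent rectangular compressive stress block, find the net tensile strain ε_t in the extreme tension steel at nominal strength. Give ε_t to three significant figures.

ε_t ≈ 0.00517

a = A_s f_y/(0.85 f'_c b) = 200.72 mm.
β₁ = 0.804, so c = a/β₁ = 200.72/0.804 = 249.65 mm.
From the linear strain diagram with ε_cu = 0.003: ε_t = 0.003 (d − c)/c = 0.003 × (680 − 249.65)/249.65 = 0.00517.
Since ε_t ≥ 0.005, the section is tension-controlled.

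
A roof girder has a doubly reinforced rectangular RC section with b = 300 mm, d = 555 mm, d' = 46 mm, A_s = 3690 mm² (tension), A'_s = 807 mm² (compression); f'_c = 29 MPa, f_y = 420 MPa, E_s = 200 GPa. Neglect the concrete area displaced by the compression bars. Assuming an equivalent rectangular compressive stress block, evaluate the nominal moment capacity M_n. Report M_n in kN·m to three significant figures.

M_n ≈ 745 kN·m

Assume both tension and compression steel yield.
Net tension couple steel: A_s − A'_s = 2883 mm².
a = (A_s − A'_s) f_y / (0.85 f'_c b) = 1210860/(0.85 × 29 × 300) = 163.74 mm.
c = a/β₁ = 163.74/0.843 = 194.23 mm; ε'_s = 0.003(c − d')/c = 0.0023 ≥ f_y/E_s = 0.0021, so compression steel does yield.
M_n = (A_s − A'_s) f_y (d − a/2) + A'_s f_y (d − d') = [1210860 × (555 − 81.87) + 338940 × (555 − 46)] × 10⁻⁶ = 572.89 + 172.52 = 745.41 kN·m.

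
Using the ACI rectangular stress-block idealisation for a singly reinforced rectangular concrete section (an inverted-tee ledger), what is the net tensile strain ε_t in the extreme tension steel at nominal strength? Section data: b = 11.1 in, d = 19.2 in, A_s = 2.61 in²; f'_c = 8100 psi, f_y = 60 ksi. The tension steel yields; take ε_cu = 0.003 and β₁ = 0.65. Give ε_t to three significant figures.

ε_t ≈ 0.0153

a = A_s f_y/(0.85 f'_c b) = 2.049 in.
β₁ = 0.65, so c = a/β₁ = 2.049/0.65 = 3.152 in.
From the linear strain diagram with ε_cu = 0.003: ε_t = 0.003 (d − c)/c = 0.003 × (19.2 − 3.152)/3.152 = 0.0153.
Since ε_t ≥ 0.005, the section is tension-controlled.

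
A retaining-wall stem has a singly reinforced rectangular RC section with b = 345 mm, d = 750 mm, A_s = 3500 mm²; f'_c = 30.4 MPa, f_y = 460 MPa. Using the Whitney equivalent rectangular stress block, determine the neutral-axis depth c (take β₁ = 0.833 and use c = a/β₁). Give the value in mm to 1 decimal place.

c ≈ 216.8 mm

T = A_s f_y = 3500 × 460 = 1610000 N = 1610 kN.
Setting C = 0.85 f'_c a b equal to T: a = 1610000/(0.85 × 30.4 × 345) = 180.599 mm.
With β₁ = 0.833, c = a/β₁ = 180.599/0.833 = 216.8 mm.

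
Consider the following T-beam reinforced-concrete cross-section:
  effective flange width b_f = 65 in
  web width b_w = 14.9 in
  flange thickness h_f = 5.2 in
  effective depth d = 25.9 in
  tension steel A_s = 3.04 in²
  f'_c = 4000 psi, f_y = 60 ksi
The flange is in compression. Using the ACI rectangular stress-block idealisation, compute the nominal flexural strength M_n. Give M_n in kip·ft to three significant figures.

Tension: T = A_s f_y = 3.04 × 60 = 182.4 kips.
Try a within the flange: a = T/(0.85 f'_c b_f) = 182.4/(0.85 × 4 × 65) = 0.825 in.
Since a = 0.825 ≤ h_f = 5.2 in, the stress block lies entirely in the flange; analyse as a rectangular beam of width b_f.
M_n = T(d − a/2) = 182.4 × (25.9 − 0.4125) = 4648.9 kip·in.
M_n = 4648.9/12 = 387.41 kip·ft.

M_n ≈ 387 kip·ft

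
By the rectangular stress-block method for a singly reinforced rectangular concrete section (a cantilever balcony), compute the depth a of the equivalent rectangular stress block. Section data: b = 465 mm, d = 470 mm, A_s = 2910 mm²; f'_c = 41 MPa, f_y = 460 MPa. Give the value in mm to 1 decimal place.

T = A_s f_y = 2910 × 460 = 1338600 N = 1338.6 kN.
Setting C = 0.85 f'_c a b equal to T: a = 1338600/(0.85 × 41 × 465) = 82.6 mm.

a ≈ 82.6 mm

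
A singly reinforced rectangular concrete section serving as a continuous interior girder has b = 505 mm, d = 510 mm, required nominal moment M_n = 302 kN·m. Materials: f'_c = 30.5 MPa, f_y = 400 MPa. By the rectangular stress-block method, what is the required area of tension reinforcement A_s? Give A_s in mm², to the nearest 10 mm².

With M_n = 0.85 f'_c a b (d − a/2), solve the quadratic for a:
a = d − √(d² − 2M_n/(0.85 f'_c b)) = 510 − √(510² − 2 × 302×10⁶/(0.85 × 30.5 × 505)) = 47.44 mm.
A_s = 0.85 f'_c a b / f_y = 0.85 × 30.5 × 47.44 × 505 / 400 = 1552.7 mm².

A_s ≈ 1550 mm²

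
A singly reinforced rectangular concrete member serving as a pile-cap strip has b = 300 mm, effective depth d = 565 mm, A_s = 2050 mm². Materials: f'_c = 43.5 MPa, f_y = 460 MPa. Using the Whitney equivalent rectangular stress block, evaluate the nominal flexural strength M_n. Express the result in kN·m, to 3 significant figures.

T = A_s f_y = 2050 × 460 = 943000 N = 943 kN.
From C = T: a = T/(0.85 f'_c b) = 943000/(0.85 × 43.5 × 300) = 85.01 mm.
M_n = T(d − a/2) = 943 kN × (565 − 42.505) mm = 492.71 kN·m.

M_n ≈ 493 kN·m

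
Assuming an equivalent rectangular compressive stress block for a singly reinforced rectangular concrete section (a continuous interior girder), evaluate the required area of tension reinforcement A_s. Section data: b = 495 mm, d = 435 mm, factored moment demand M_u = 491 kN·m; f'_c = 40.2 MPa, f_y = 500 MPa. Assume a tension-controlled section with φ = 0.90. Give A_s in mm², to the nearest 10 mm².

A_s ≈ 2770 mm²

M_n = M_u/φ = 491/0.90 = 545.556 kN·m.
With M_n = 0.85 f'_c a b (d − a/2), solve the quadratic for a:
a = d − √(d² − 2M_n/(0.85 f'_c b)) = 435 − √(435² − 2 × 545.556×10⁶/(0.85 × 40.2 × 495)) = 81.85 mm.
A_s = 0.85 f'_c a b / f_y = 0.85 × 40.2 × 81.85 × 495 / 500 = 2768.8 mm².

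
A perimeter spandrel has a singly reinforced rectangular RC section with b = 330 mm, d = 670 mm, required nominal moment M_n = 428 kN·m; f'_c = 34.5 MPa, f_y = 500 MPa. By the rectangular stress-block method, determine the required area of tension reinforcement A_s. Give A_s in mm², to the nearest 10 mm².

With M_n = 0.85 f'_c a b (d − a/2), solve the quadratic for a:
a = d − √(d² − 2M_n/(0.85 f'_c b)) = 670 − √(670² − 2 × 428×10⁶/(0.85 × 34.5 × 330)) = 69.63 mm.
A_s = 0.85 f'_c a b / f_y = 0.85 × 34.5 × 69.63 × 330 / 500 = 1347.7 mm².

A_s ≈ 1350 mm²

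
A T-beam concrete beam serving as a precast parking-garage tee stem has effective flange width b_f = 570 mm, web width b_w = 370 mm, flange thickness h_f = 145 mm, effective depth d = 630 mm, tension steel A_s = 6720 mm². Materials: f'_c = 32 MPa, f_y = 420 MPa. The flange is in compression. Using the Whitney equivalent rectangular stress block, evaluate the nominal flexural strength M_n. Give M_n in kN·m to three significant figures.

Tension: T = A_s f_y = 6720 × 420 = 2822400 N.
Try a within the flange: a = T/(0.85 f'_c b_f) = 2822400/(0.85 × 32 × 570) = 182.04 mm.
a = 182.04 > h_f = 145 mm: the block extends into the web. Split into flange-overhang and web parts.
C_f = 0.85 f'_c (b_f − b_w) h_f = 0.85 × 32 × (570 − 370) × 145 = 788800 N.
Remaining web compression depth: a_w = (T − C_f)/(0.85 f'_c b_w) = (2822400 − 788800)/(0.85 × 32 × 370) = 202.07 mm.
M_n = C_f(d − h_f/2) + (T − C_f)(d − a_w/2) = 788800 × (630 − 72.5) + 2033600 × (630 − 101.035) = 439.76 + 1075.70 = 1515.46 × 10⁶ N·mm.
M_n = 1515.46 kN·m.

M_n ≈ 1520 kN·m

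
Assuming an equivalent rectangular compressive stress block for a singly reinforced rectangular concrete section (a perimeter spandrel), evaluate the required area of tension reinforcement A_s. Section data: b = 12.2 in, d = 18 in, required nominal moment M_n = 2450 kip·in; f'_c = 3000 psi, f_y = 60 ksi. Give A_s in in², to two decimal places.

A_s ≈ 2.64 in²

From M_n = 0.85 f'_c a b (d − a/2):
a = d − √(d² − 2M_n/(0.85 f'_c b)) = 18 − √(18² − 2 × 2450/(0.85 × 3 × 12.2)) = 5.097 in.
A_s = 0.85 f'_c a b / f_y = 0.85 × 3 × 5.097 × 12.2 / 60 = 2.643 in².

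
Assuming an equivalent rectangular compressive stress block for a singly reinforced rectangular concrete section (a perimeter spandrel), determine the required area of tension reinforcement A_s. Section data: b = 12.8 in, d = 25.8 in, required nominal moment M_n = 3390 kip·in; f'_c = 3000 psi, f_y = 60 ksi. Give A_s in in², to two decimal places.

From M_n = 0.85 f'_c a b (d − a/2):
a = d − √(d² − 2M_n/(0.85 f'_c b)) = 25.8 − √(25.8² − 2 × 3390/(0.85 × 3 × 12.8)) = 4.401 in.
A_s = 0.85 f'_c a b / f_y = 0.85 × 3 × 4.401 × 12.8 / 60 = 2.394 in².

A_s ≈ 2.39 in²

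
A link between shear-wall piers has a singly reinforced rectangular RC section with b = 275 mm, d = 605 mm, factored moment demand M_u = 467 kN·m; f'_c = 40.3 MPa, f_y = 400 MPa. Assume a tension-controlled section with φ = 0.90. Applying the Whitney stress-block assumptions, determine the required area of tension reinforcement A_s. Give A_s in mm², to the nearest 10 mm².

M_n = M_u/φ = 467/0.90 = 518.889 kN·m.
With M_n = 0.85 f'_c a b (d − a/2), solve the quadratic for a:
a = d − √(d² − 2M_n/(0.85 f'_c b)) = 605 − √(605² − 2 × 518.889×10⁶/(0.85 × 40.3 × 275)) = 99.17 mm.
A_s = 0.85 f'_c a b / f_y = 0.85 × 40.3 × 99.17 × 275 / 400 = 2335.5 mm².

A_s ≈ 2340 mm²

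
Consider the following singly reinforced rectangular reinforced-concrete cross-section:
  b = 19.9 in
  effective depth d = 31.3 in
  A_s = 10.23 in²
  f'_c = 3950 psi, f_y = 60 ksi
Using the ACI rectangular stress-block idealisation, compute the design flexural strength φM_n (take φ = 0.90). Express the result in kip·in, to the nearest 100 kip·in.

φM_n ≈ 14800 kip·in

T = A_s f_y = 10.23 × 60 = 613.8 kips.
a = T/(0.85 f'_c b) = 613.8/(0.85 × 3.95 × 19.9) = 9.187 in.
M_n = T(d − a/2) = 613.8 × (31.3 − 4.5935) = 16392.4 kip·in.
φM_n = 0.90 × 16392.4 = 14753.2 kip·in.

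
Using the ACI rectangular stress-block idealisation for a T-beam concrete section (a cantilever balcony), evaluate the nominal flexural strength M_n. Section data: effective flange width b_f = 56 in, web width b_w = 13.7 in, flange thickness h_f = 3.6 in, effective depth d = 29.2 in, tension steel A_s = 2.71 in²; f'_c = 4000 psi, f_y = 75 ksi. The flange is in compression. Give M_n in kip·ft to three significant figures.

Tension: T = A_s f_y = 2.71 × 75 = 203.25 kips.
Try a within the flange: a = T/(0.85 f'_c b_f) = 203.25/(0.85 × 4 × 56) = 1.067 in.
Since a = 1.067 ≤ h_f = 3.6 in, the stress block lies entirely in the flange; analyse as a rectangular beam of width b_f.
M_n = T(d − a/2) = 203.25 × (29.2 − 0.5335) = 5826.5 kip·in.
M_n = 5826.5/12 = 485.54 kip·ft.

M_n ≈ 486 kip·ft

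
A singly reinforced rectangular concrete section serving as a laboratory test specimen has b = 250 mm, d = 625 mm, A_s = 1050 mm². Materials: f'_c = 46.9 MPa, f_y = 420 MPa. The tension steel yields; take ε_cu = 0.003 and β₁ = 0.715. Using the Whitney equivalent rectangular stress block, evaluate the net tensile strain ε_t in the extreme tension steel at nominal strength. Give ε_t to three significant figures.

a = A_s f_y/(0.85 f'_c b) = 44.25 mm.
β₁ = 0.715, so c = a/β₁ = 44.25/0.715 = 61.89 mm.
From the linear strain diagram with ε_cu = 0.003: ε_t = 0.003 (d − c)/c = 0.003 × (625 − 61.89)/61.89 = 0.0273.
Since ε_t ≥ 0.005, the section is tension-controlled.

ε_t ≈ 0.0273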